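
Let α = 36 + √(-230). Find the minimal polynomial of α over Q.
m_α(x) = x^2 - 72x + 1526

From α - 36 = √(-230), squaring gives (α - 36)^2 = -230, i.e. α^2 - 72α + 1296 = -230, so α^2 - 72α + 1526 = 0. The discriminant of x^2 - 72x + 1526 is (-72)^2 - 4·(1526) = 5184 - 6104 = -920, and 4·(-230) is not a perfect square in Q since -230 is squarefree and ≠ 1. Hence x^2 - 72x + 1526 is irreducible over Q and is the minimal polynomial of α.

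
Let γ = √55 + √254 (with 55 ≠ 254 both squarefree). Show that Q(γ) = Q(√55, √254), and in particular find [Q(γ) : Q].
[Q(γ) : Q] = 4 (equivalently, Q(γ) = Q(√55, √254))

Obviously Q(γ) ⊆ Q(√55, √254), and [Q(√55, √254):Q] = 4 (since 55, 254 are distinct squarefree integers > 1 with 13970 not a perfect square). To show equality we compute the minimal polynomial of γ. From γ = √55 + √254: γ^2 = 55 + 2√(13970) + 254 = 309 + 2√(13970), so γ^2 - 309 = 2√(13970); squaring, (γ^2 - 309)^2 = 4·13970, i.e. γ^4 - 618γ^2 + 95481 - 55880 = 0, i.e. γ^4 - 618γ^2 + 39601 = 0. So γ is a root of x^4 - 618x^2 + 39601. This polynomial is irreducible over Q: it has no rational root (each ±√55 ± √254 is irrational), and any factorization into two quadratics over Q would force √(13970) ∈ Q (pairing opposite roots) or √55, √254 ∈ Q (other pairings), all impossible. Hence [Q(γ):Q] = 4 = [Q(√55, √254):Q], so Q(γ) = Q(√55, √254).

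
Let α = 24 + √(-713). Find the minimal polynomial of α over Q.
m_α(x) = x^2 - 48x + 1289

From α - 24 = √(-713), squaring gives (α - 24)^2 = -713, i.e. α^2 - 48α + 576 = -713, so α^2 - 48α + 1289 = 0. The discriminant of x^2 - 48x + 1289 is (-48)^2 - 4·(1289) = 2304 - 5156 = -2852, and 4·(-713) is not a perfect square in Q since -713 is squarefree and ≠ 1. Hence x^2 - 48x + 1289 is irreducible over Q and is the minimal polynomial of α.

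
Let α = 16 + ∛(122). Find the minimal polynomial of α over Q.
m_α(x) = x^3 - 48x^2 + 768x - 4218

Set β = α - 16 = ∛(122), so β^3 = 122. Then (α - 16)^3 - 122 = 0, i.e. α is a root of g(x) = (x - 16)^3 - 122 = x^3 - 48x^2 + 768x - 4218. Since g(x) = h(x - 16) where h(x) = x^3 - 122, and h is irreducible over Q (because 122 is not a perfect cube, so h has no rational root, and a monic cubic with no rational root is irreducible), g is also irreducible (irreducibility is preserved under the substitution x → x - 16). Hence m_α(x) = x^3 - 48x^2 + 768x - 4218.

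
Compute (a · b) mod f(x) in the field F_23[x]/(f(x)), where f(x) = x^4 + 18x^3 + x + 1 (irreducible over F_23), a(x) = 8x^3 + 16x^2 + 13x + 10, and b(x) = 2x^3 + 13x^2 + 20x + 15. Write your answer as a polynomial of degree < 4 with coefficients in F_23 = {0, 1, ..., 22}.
a · b ≡ 2x^3 + 7x^2 + 16x + 10 (mod f(x))

Multiply in F_23[x]: a(x)·b(x) = (8x^3 + 16x^2 + 13x + 10)·(2x^3 + 13x^2 + 20x + 15) = 16x^6 + 21x^5 + 3x^4 + 8x^3 + 9x^2 + 4x + 12. This has degree ≥ 4, so divide by f(x) over F_23: 16x^6 + 21x^5 + 3x^4 + 8x^3 + 9x^2 + 4x + 12 = (16x^2 + 9x + 2)·(x^4 + 18x^3 + x + 1) + (2x^3 + 7x^2 + 16x + 10). Hence a·b ≡ 2x^3 + 7x^2 + 16x + 10 (mod f). (F_23[x]/(f) is a field with 23^4 = 279841 elements since f is irreducible of degree 4.)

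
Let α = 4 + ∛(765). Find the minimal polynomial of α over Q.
m_α(x) = x^3 - 12x^2 + 48x - 829

Set β = α - 4 = ∛(765), so β^3 = 765. Then (α - 4)^3 - 765 = 0, i.e. α is a root of g(x) = (x - 4)^3 - 765 = x^3 - 12x^2 + 48x - 829. Since g(x) = h(x - 4) where h(x) = x^3 - 765, and h is irreducible over Q (because 765 is not a perfect cube, so h has no rational root, and a monic cubic with no rational root is irreducible), g is also irreducible (irreducibility is preserved under the substitution x → x - 4). Hence m_α(x) = x^3 - 12x^2 + 48x - 829.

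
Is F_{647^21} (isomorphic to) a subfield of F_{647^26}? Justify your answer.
No: F_{647^21} is not a subfield of F_{647^26}

F_{p^m} embeds in F_{p^n} iff m | n. Here 21 ∤ 26 (since 26 = 1·21 + 5 with remainder 5 ≠ 0), so F_{647^21} is not a subfield of F_{647^26}. Equivalently: if it were, the tower law would give 21 = [F_{647^21}:F_647] dividing [F_{647^26}:F_647] = 26, contradiction.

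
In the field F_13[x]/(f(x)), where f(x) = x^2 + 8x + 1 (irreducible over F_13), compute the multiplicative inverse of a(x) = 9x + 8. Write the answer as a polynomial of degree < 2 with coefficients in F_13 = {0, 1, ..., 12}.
a(x)^(-1) ≡ 11x + 6 (mod f(x))

Since f is irreducible over F_13, F_13[x]/(f) is a field and a(x) ≠ 0 has an inverse. Apply the extended Euclidean algorithm to f(x) and a(x) in F_13[x]: f(x) = (3x + 4)·a(x) + (8). The last nonzero remainder is the constant 8 = gcd(f, a) in F_13. Back-substituting through the division chain expresses 8 = s(x)·a(x) + t(x)·f(x) with s(x) ≡ 10x + 9 (mod f), so (10x + 9)·a(x) ≡ 8 (mod f). Multiplying by 8^(-1) ≡ 5 in F_13 gives a(x)^(-1) ≡ 5·(10x + 9) ≡ 11x + 6 (mod f). Check: (9x + 8)·(11x + 6) = 8x^2 + 12x + 9 ≡ 1 (mod x^2 + 8x + 1).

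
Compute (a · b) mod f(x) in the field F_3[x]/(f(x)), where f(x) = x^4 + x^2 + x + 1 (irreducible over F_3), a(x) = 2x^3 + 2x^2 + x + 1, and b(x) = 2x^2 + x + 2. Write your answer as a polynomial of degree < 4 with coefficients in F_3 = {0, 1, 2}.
a · b ≡ x^3 + 2x + 2 (mod f(x))

Multiply in F_3[x]: a(x)·b(x) = (2x^3 + 2x^2 + x + 1)·(2x^2 + x + 2) = x^5 + 2x^3 + x^2 + 2. This has degree ≥ 4, so divide by f(x) over F_3: x^5 + 2x^3 + x^2 + 2 = (x)·(x^4 + x^2 + x + 1) + (x^3 + 2x + 2). Hence a·b ≡ x^3 + 2x + 2 (mod f). (F_3[x]/(f) is a field with 3^4 = 81 elements since f is irreducible of degree 4.)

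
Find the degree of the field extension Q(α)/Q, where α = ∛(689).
[Q(α):Q] = 3

The minimal polynomial of α is x^3 - 689, irreducible over Q since 689 is not a perfect cube (so x^3 - 689 has no rational root). Hence [Q(α):Q] = deg(m_α) = 3.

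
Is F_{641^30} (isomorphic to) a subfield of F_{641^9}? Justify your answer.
No: F_{641^30} is not a subfield of F_{641^9}

F_{p^m} embeds in F_{p^n} iff m | n. Here 30 ∤ 9 (since 9 = 0·30 + 9 with remainder 9 ≠ 0), so F_{641^30} is not a subfield of F_{641^9}. Equivalently: if it were, the tower law would give 30 = [F_{641^30}:F_641] dividing [F_{641^9}:F_641] = 9, contradiction.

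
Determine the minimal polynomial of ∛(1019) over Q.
m_α(x) = x^3 - 1019

α satisfies α^3 = 1019, so x^3 - 1019 annihilates α. By the rational root test, a rational root p/q (in lowest terms) of x^3 - 1019 would satisfy p^3 = 1019 q^3, forcing q = 1 and p^3 = 1019; but 1019 is not a perfect cube, contradiction. A monic cubic over Q with no rational root is irreducible (any nontrivial factorization would include a linear factor). Hence x^3 - 1019 is the minimal polynomial of α, and in particular [Q(α):Q] = 3.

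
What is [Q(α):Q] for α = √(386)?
[Q(α):Q] = 2

[Q(α):Q] equals the degree of the minimal polynomial of α. Here α^2 = 386 and x^2 - 386 is irreducible (d = 386 is squarefree, ≠ 1, hence not a square), so deg(m_α) = 2. Thus [Q(α):Q] = 2.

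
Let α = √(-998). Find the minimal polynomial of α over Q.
m_α(x) = x^2 + 998

α satisfies α^2 + 998 = 0, so x^2 + 998 annihilates α. Since d = -998 is squarefree and ≠ 1, it is not a perfect square in Q, so x^2 + 998 has no rational root and is therefore irreducible over Q (a degree-2 polynomial over a field is irreducible iff it has no root). Hence m_α(x) = x^2 + 998.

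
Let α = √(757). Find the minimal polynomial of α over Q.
m_α(x) = x^2 - 757

α satisfies α^2 - 757 = 0, so x^2 - 757 annihilates α. Since d = 757 is squarefree and ≠ 1, it is not a perfect square in Q, so x^2 - 757 has no rational root and is therefore irreducible over Q (a degree-2 polynomial over a field is irreducible iff it has no root). Hence m_α(x) = x^2 - 757.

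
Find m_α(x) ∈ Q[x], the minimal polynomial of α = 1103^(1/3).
m_α(x) = x^3 - 1103

α satisfies α^3 = 1103, so x^3 - 1103 annihilates α. By the rational root test, a rational root p/q (in lowest terms) of x^3 - 1103 would satisfy p^3 = 1103 q^3, forcing q = 1 and p^3 = 1103; but 1103 is not a perfect cube, contradiction. A monic cubic over Q with no rational root is irreducible (any nontrivial factorization would include a linear factor). Hence x^3 - 1103 is the minimal polynomial of α, and in particular [Q(α):Q] = 3.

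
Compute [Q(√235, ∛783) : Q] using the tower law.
[Q(√235, ∛783) : Q] = 6

Let L = Q(√235, ∛783). Since Q(√235) ⊂ L and [Q(√235):Q] = 2, the tower law gives 2 | [L:Q]. Likewise Q(∛783) ⊂ L with [Q(∛783):Q] = 3 (because 783 is not a perfect cube), so 3 | [L:Q]. As gcd(2,3) = 1, [L:Q] is divisible by 6. Conversely L is generated over Q by √235 and ∛783, so [L:Q] ≤ 2·3 = 6. Therefore [Q(√235, ∛783) : Q] = 6.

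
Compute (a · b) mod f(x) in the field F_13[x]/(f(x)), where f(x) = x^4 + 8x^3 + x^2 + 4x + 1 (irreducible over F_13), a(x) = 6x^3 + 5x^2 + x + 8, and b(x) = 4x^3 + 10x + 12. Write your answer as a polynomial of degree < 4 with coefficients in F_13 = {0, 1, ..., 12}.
a · b ≡ 4x^3 + 7x^2 + 8x + 6 (mod f(x))

Multiply in F_13[x]: a(x)·b(x) = (6x^3 + 5x^2 + x + 8)·(4x^3 + 10x + 12) = 11x^6 + 7x^5 + 12x^4 + 11x^3 + 5x^2 + x + 5. This has degree ≥ 4, so divide by f(x) over F_13: 11x^6 + 7x^5 + 12x^4 + 11x^3 + 5x^2 + x + 5 = (11x^2 + 10x + 12)·(x^4 + 8x^3 + x^2 + 4x + 1) + (4x^3 + 7x^2 + 8x + 6). Hence a·b ≡ 4x^3 + 7x^2 + 8x + 6 (mod f). (F_13[x]/(f) is a field with 13^4 = 28561 elements since f is irreducible of degree 4.)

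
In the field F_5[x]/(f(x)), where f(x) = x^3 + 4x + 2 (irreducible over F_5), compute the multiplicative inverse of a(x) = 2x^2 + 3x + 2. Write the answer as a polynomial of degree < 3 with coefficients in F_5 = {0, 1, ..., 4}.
a(x)^(-1) ≡ 2x^2 + 2x + 3 (mod f(x))

Since f is irreducible over F_5, F_5[x]/(f) is a field and a(x) ≠ 0 has an inverse. Apply the extended Euclidean algorithm to f(x) and a(x) in F_5[x]: f(x) = (3x + 3)·a(x) + (4x + 1);  a(x) = (3x)·(4x + 1) + (2). The last nonzero remainder is the constant 2 = gcd(f, a) in F_5. Back-substituting through the division chain expresses 2 = s(x)·a(x) + t(x)·f(x) with s(x) ≡ 4x^2 + 4x + 1 (mod f), so (4x^2 + 4x + 1)·a(x) ≡ 2 (mod f). Multiplying by 2^(-1) ≡ 3 in F_5 gives a(x)^(-1) ≡ 3·(4x^2 + 4x + 1) ≡ 2x^2 + 2x + 3 (mod f). Check: (2x^2 + 3x + 2)·(2x^2 + 2x + 3) = 4x^4 + x^2 + 3x + 1 ≡ 1 (mod x^3 + 4x + 2).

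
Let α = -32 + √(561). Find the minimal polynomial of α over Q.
m_α(x) = x^2 + 64x + 463

From α + 32 = √(561), squaring gives (α + 32)^2 = 561, i.e. α^2 + 64α + 1024 = 561, so α^2 + 64α + 463 = 0. The discriminant of x^2 + 64x + 463 is (64)^2 - 4·(463) = 4096 - 1852 = 2244, and 4·(561) is not a perfect square in Q since 561 is squarefree and ≠ 1. Hence x^2 + 64x + 463 is irreducible over Q and is the minimal polynomial of α.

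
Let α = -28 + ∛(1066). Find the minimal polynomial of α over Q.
m_α(x) = x^3 + 84x^2 + 2352x + 20886

Set β = α + 28 = ∛(1066), so β^3 = 1066. Then (α + 28)^3 - 1066 = 0, i.e. α is a root of g(x) = (x + 28)^3 - 1066 = x^3 + 84x^2 + 2352x + 20886. Since g(x) = h(x + 28) where h(x) = x^3 - 1066, and h is irreducible over Q (because 1066 is not a perfect cube, so h has no rational root, and a monic cubic with no rational root is irreducible), g is also irreducible (irreducibility is preserved under the substitution x → x + 28). Hence m_α(x) = x^3 + 84x^2 + 2352x + 20886.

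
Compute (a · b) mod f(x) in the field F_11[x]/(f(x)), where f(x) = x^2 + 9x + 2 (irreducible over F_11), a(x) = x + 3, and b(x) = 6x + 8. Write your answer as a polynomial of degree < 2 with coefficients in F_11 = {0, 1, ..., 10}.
a · b ≡ 5x + 1 (mod f(x))

Multiply in F_11[x]: a(x)·b(x) = (x + 3)·(6x + 8) = 6x^2 + 4x + 2. This has degree ≥ 2, so divide by f(x) over F_11: 6x^2 + 4x + 2 = (6)·(x^2 + 9x + 2) + (5x + 1). Hence a·b ≡ 5x + 1 (mod f). (F_11[x]/(f) is a field with 11^2 = 121 elements since f is irreducible of degree 2.)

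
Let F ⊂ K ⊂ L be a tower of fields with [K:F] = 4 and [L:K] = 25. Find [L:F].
[L:F] = 100

The tower law says that for any tower of field extensions F ⊂ K ⊂ L with finite degrees, [L:F] = [L:K] · [K:F]. Here this gives [L:F] = 25 · 4 = 100.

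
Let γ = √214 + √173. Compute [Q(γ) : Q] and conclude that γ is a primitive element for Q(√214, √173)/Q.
[Q(γ) : Q] = 4 (equivalently, Q(γ) = Q(√214, √173))

Obviously Q(γ) ⊆ Q(√214, √173), and [Q(√214, √173):Q] = 4 (since 214, 173 are distinct squarefree integers > 1 with 37022 not a perfect square). To show equality we compute the minimal polynomial of γ. From γ = √214 + √173: γ^2 = 214 + 2√(37022) + 173 = 387 + 2√(37022), so γ^2 - 387 = 2√(37022); squaring, (γ^2 - 387)^2 = 4·37022, i.e. γ^4 - 774γ^2 + 149769 - 148088 = 0, i.e. γ^4 - 774γ^2 + 1681 = 0. So γ is a root of x^4 - 774x^2 + 1681. This polynomial is irreducible over Q: it has no rational root (each ±√214 ± √173 is irrational), and any factorization into two quadratics over Q would force √(37022) ∈ Q (pairing opposite roots) or √214, √173 ∈ Q (other pairings), all impossible. Hence [Q(γ):Q] = 4 = [Q(√214, √173):Q], so Q(γ) = Q(√214, √173).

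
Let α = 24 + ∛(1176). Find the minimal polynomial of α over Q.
m_α(x) = x^3 - 72x^2 + 1728x - 15000

Set β = α - 24 = ∛(1176), so β^3 = 1176. Then (α - 24)^3 - 1176 = 0, i.e. α is a root of g(x) = (x - 24)^3 - 1176 = x^3 - 72x^2 + 1728x - 15000. Since g(x) = h(x - 24) where h(x) = x^3 - 1176, and h is irreducible over Q (because 1176 is not a perfect cube, so h has no rational root, and a monic cubic with no rational root is irreducible), g is also irreducible (irreducibility is preserved under the substitution x → x - 24). Hence m_α(x) = x^3 - 72x^2 + 1728x - 15000.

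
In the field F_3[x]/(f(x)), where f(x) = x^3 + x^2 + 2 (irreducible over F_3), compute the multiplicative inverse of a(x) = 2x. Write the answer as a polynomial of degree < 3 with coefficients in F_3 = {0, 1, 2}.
a(x)^(-1) ≡ 2x^2 + 2x (mod f(x))

Since f is irreducible over F_3, F_3[x]/(f) is a field and a(x) ≠ 0 has an inverse. Apply the extended Euclidean algorithm to f(x) and a(x) in F_3[x]: f(x) = (2x^2 + 2x)·a(x) + (2). The last nonzero remainder is the constant 2 = gcd(f, a) in F_3. Back-substituting through the division chain expresses 2 = s(x)·a(x) + t(x)·f(x) with s(x) ≡ x^2 + x (mod f), so (x^2 + x)·a(x) ≡ 2 (mod f). Multiplying by 2^(-1) ≡ 2 in F_3 gives a(x)^(-1) ≡ 2·(x^2 + x) ≡ 2x^2 + 2x (mod f). Check: (2x)·(2x^2 + 2x) = x^3 + x^2 ≡ 1 (mod x^3 + x^2 + 2).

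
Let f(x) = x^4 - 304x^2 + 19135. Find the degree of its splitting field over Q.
[K : Q] = 4

Solving the quadratic in x^2: x^2 = (304 ± √(304^2 - 4·19135))/2 = (304 ± √15876)/2 = (304 ± 126)/2, giving x^2 = 89 or x^2 = 215. So f(x) = (x^2 - 89)(x^2 - 215) and the roots of f are ±√89, ±√215. Hence the splitting field is K = Q(√89, √215). Since 89 and 215 are distinct squarefree integers > 1, their product 19135 is not a perfect square, so √215 ∉ Q(√89). By the tower law [K:Q] = [Q(√89,√215):Q(√89)] · [Q(√89):Q] = 2 · 2 = 4.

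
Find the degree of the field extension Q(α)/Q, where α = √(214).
[Q(α):Q] = 2

[Q(α):Q] equals the degree of the minimal polynomial of α. Here α^2 = 214 and x^2 - 214 is irreducible (d = 214 is squarefree, ≠ 1, hence not a square), so deg(m_α) = 2. Thus [Q(α):Q] = 2.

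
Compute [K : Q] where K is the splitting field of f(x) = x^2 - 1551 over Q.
[K : Q] = 2

f(x) = x^2 - 1551 factors as (x - √1551)(x + √1551). The splitting field is K = Q(√1551). Since 1551 is squarefree and > 1, it is not a perfect square, so x^2 - 1551 is irreducible over Q and [Q(√1551) : Q] = 2. Hence [K : Q] = 2.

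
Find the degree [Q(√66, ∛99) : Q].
[Q(√66, ∛99) : Q] = 6

Let L = Q(√66, ∛99). Since Q(√66) ⊂ L and [Q(√66):Q] = 2, the tower law gives 2 | [L:Q]. Likewise Q(∛99) ⊂ L with [Q(∛99):Q] = 3 (because 99 is not a perfect cube), so 3 | [L:Q]. As gcd(2,3) = 1, [L:Q] is divisible by 6. Conversely L is generated over Q by √66 and ∛99, so [L:Q] ≤ 2·3 = 6. Therefore [Q(√66, ∛99) : Q] = 6.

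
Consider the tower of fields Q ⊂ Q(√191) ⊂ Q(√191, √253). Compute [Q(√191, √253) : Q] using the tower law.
[Q(√191, √253) : Q] = 4

[Q(√191):Q] = 2 (min poly x^2 - 191, irreducible since 191 is squarefree > 1). For the top step, suppose √253 ∈ Q(√191), say √253 = c + d√191 with c, d ∈ Q. Squaring: 253 = c^2 + 191d^2 + 2cd√191. Since √191 ∉ Q this forces 2cd = 0. If d = 0 then √253 = c ∈ Q, contradicting 253 squarefree > 1. If c = 0 then 253 = 191d^2, so 191·253 = (191d)^2 is a perfect square in Q — but 191·253 = 48323 is not a perfect square (since 191 and 253 are distinct squarefree integers). Contradiction. Hence √253 ∉ Q(√191), so x^2 - 253 stays irreducible over Q(√191) and [Q(√191, √253) : Q(√191)] = 2. By the tower law, [Q(√191, √253) : Q] = 2 · 2 = 4.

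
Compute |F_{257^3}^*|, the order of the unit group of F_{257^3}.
|F_{257^3}^*| = 16974592

F_{257^3} has 257^3 = 16974593 elements; its multiplicative group consists of all nonzero elements, so |F_{257^3}^*| = 16974593 - 1 = 16974592. (It is cyclic since any finite subgroup of the multiplicative group of a field is cyclic.)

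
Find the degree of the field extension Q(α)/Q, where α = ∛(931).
[Q(α):Q] = 3

The minimal polynomial of α is x^3 - 931, irreducible over Q since 931 is not a perfect cube (so x^3 - 931 has no rational root). Hence [Q(α):Q] = deg(m_α) = 3.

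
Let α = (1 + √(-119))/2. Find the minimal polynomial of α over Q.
m_α(x) = x^2 - x + 30

From 2α - 1 = √(-119), squaring gives (2α - 1)^2 = -119, i.e. 4α^2 - 4α + 1 = -119, so α^2 - α + (1 + 119)/4 = 0. Since -119 ≡ 1 (mod 4), (1 + 119)/4 = 30 ∈ Z. The polynomial x^2 - x + 30 has discriminant 1 - 4·(30) = -119, which is not a perfect square in Q (d = -119 is squarefree and ≠ 1), so x^2 - x + 30 is irreducible over Q. It is the minimal polynomial of α.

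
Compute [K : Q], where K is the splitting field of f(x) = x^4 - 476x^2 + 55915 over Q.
[K : Q] = 4

Solving the quadratic in x^2: x^2 = (476 ± √(476^2 - 4·55915))/2 = (476 ± √2916)/2 = (476 ± 54)/2, giving x^2 = 211 or x^2 = 265. So f(x) = (x^2 - 211)(x^2 - 265) and the roots of f are ±√211, ±√265. Hence the splitting field is K = Q(√211, √265). Since 211 and 265 are distinct squarefree integers > 1, their product 55915 is not a perfect square, so √265 ∉ Q(√211). By the tower law [K:Q] = [Q(√211,√265):Q(√211)] · [Q(√211):Q] = 2 · 2 = 4.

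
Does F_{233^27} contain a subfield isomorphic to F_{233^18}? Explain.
No: F_{233^18} is not a subfield of F_{233^27}

F_{p^m} embeds in F_{p^n} iff m | n. Here 18 ∤ 27 (since 27 = 1·18 + 9 with remainder 9 ≠ 0), so F_{233^18} is not a subfield of F_{233^27}. Equivalently: if it were, the tower law would give 18 = [F_{233^18}:F_233] dividing [F_{233^27}:F_233] = 27, contradiction.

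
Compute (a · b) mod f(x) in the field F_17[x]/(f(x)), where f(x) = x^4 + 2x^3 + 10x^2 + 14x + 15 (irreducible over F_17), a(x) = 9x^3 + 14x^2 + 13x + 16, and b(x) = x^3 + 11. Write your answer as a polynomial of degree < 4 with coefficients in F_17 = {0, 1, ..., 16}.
a · b ≡ 14x^3 + 13x + 4 (mod f(x))

Multiply in F_17[x]: a(x)·b(x) = (9x^3 + 14x^2 + 13x + 16)·(x^3 + 11) = 9x^6 + 14x^5 + 13x^4 + 13x^3 + x^2 + 7x + 6. This has degree ≥ 4, so divide by f(x) over F_17: 9x^6 + 14x^5 + 13x^4 + 13x^3 + x^2 + 7x + 6 = (9x^2 + 13x + 16)·(x^4 + 2x^3 + 10x^2 + 14x + 15) + (14x^3 + 13x + 4). Hence a·b ≡ 14x^3 + 13x + 4 (mod f). (F_17[x]/(f) is a field with 17^4 = 83521 elements since f is irreducible of degree 4.)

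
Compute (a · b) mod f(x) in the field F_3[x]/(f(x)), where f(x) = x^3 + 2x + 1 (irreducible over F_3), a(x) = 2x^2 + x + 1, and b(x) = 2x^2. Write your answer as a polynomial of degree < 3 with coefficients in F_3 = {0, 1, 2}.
a · b ≡ x + 1 (mod f(x))

Multiply in F_3[x]: a(x)·b(x) = (2x^2 + x + 1)·(2x^2) = x^4 + 2x^3 + 2x^2. This has degree ≥ 3, so divide by f(x) over F_3: x^4 + 2x^3 + 2x^2 = (x + 2)·(x^3 + 2x + 1) + (x + 1). Hence a·b ≡ x + 1 (mod f). (F_3[x]/(f) is a field with 3^3 = 27 elements since f is irreducible of degree 3.)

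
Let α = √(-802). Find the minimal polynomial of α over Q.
m_α(x) = x^2 + 802

α satisfies α^2 + 802 = 0, so x^2 + 802 annihilates α. Since d = -802 is squarefree and ≠ 1, it is not a perfect square in Q, so x^2 + 802 has no rational root and is therefore irreducible over Q (a degree-2 polynomial over a field is irreducible iff it has no root). Hence m_α(x) = x^2 + 802.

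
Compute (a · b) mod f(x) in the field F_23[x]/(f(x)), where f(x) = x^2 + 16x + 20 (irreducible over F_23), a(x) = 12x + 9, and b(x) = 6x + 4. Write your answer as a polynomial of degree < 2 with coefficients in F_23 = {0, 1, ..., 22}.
a · b ≡ 8x + 22 (mod f(x))

Multiply in F_23[x]: a(x)·b(x) = (12x + 9)·(6x + 4) = 3x^2 + 10x + 13. This has degree ≥ 2, so divide by f(x) over F_23: 3x^2 + 10x + 13 = (3)·(x^2 + 16x + 20) + (8x + 22). Hence a·b ≡ 8x + 22 (mod f). (F_23[x]/(f) is a field with 23^2 = 529 elements since f is irreducible of degree 2.)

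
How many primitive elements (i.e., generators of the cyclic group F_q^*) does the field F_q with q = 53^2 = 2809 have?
There are φ(2808) = 864 primitive elements

F_q^* is cyclic of order q - 1 = 2808. A cyclic group of order m has exactly φ(m) generators. Here m = 2808 = 2^3 · 3^3 · 13, so the number of primitive elements is φ(2808) = 864.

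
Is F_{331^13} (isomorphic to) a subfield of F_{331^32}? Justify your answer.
No: F_{331^13} is not a subfield of F_{331^32}

F_{p^m} embeds in F_{p^n} iff m | n. Here 13 ∤ 32 (since 32 = 2·13 + 6 with remainder 6 ≠ 0), so F_{331^13} is not a subfield of F_{331^32}. Equivalently: if it were, the tower law would give 13 = [F_{331^13}:F_331] dividing [F_{331^32}:F_331] = 32, contradiction.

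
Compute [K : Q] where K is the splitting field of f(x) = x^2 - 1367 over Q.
[K : Q] = 2

f(x) = x^2 - 1367 factors as (x - √1367)(x + √1367). The splitting field is K = Q(√1367). Since 1367 is squarefree and > 1, it is not a perfect square, so x^2 - 1367 is irreducible over Q and [Q(√1367) : Q] = 2. Hence [K : Q] = 2.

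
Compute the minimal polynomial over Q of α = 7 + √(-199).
m_α(x) = x^2 - 14x + 248

From α - 7 = √(-199), squaring gives (α - 7)^2 = -199, i.e. α^2 - 14α + 49 = -199, so α^2 - 14α + 248 = 0. The discriminant of x^2 - 14x + 248 is (-14)^2 - 4·(248) = 196 - 992 = -796, and 4·(-199) is not a perfect square in Q since -199 is squarefree and ≠ 1. Hence x^2 - 14x + 248 is irreducible over Q and is the minimal polynomial of α.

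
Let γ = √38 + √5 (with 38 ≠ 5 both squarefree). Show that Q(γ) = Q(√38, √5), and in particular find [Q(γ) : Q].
[Q(γ) : Q] = 4 (equivalently, Q(γ) = Q(√38, √5))

Obviously Q(γ) ⊆ Q(√38, √5), and [Q(√38, √5):Q] = 4 (since 38, 5 are distinct squarefree integers > 1 with 190 not a perfect square). To show equality we compute the minimal polynomial of γ. From γ = √38 + √5: γ^2 = 38 + 2√(190) + 5 = 43 + 2√(190), so γ^2 - 43 = 2√(190); squaring, (γ^2 - 43)^2 = 4·190, i.e. γ^4 - 86γ^2 + 1849 - 760 = 0, i.e. γ^4 - 86γ^2 + 1089 = 0. So γ is a root of x^4 - 86x^2 + 1089. This polynomial is irreducible over Q: it has no rational root (each ±√38 ± √5 is irrational), and any factorization into two quadratics over Q would force √(190) ∈ Q (pairing opposite roots) or √38, √5 ∈ Q (other pairings), all impossible. Hence [Q(γ):Q] = 4 = [Q(√38, √5):Q], so Q(γ) = Q(√38, √5).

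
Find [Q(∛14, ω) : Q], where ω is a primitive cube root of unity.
[Q(∛14, ω) : Q] = 6

[Q(∛14):Q] = 3 (min poly x^3 - 14, irreducible since 14 is not a perfect cube). [Q(ω):Q] = 2 (min poly x^2 + x + 1). Since Q(∛14) ⊂ R and ω ∉ R, we have ω ∉ Q(∛14), so x^2 + x + 1 remains irreducible over Q(∛14) and [Q(∛14, ω) : Q(∛14)] = 2. By the tower law, [Q(∛14, ω) : Q] = 3 · 2 = 6. (In fact Q(∛14, ω) is the splitting field of x^3 - 14 over Q.)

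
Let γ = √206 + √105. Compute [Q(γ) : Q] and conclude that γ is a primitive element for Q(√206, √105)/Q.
[Q(γ) : Q] = 4 (equivalently, Q(γ) = Q(√206, √105))

Obviously Q(γ) ⊆ Q(√206, √105), and [Q(√206, √105):Q] = 4 (since 206, 105 are distinct squarefree integers > 1 with 21630 not a perfect square). To show equality we compute the minimal polynomial of γ. From γ = √206 + √105: γ^2 = 206 + 2√(21630) + 105 = 311 + 2√(21630), so γ^2 - 311 = 2√(21630); squaring, (γ^2 - 311)^2 = 4·21630, i.e. γ^4 - 622γ^2 + 96721 - 86520 = 0, i.e. γ^4 - 622γ^2 + 10201 = 0. So γ is a root of x^4 - 622x^2 + 10201. This polynomial is irreducible over Q: it has no rational root (each ±√206 ± √105 is irrational), and any factorization into two quadratics over Q would force √(21630) ∈ Q (pairing opposite roots) or √206, √105 ∈ Q (other pairings), all impossible. Hence [Q(γ):Q] = 4 = [Q(√206, √105):Q], so Q(γ) = Q(√206, √105).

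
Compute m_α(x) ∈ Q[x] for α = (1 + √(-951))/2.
m_α(x) = x^2 - x + 238

From 2α - 1 = √(-951), squaring gives (2α - 1)^2 = -951, i.e. 4α^2 - 4α + 1 = -951, so α^2 - α + (1 + 951)/4 = 0. Since -951 ≡ 1 (mod 4), (1 + 951)/4 = 238 ∈ Z. The polynomial x^2 - x + 238 has discriminant 1 - 4·(238) = -951, which is not a perfect square in Q (d = -951 is squarefree and ≠ 1), so x^2 - x + 238 is irreducible over Q. It is the minimal polynomial of α.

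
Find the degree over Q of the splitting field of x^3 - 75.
[K : Q] = 6

The roots of x^3 - 75 are ∛75, ω∛75, ω^2∛75 where ω = e^(2πi/3) is a primitive cube root of unity, so K = Q(∛75, ω). Now [Q(∛75):Q] = 3 (since 75 is not a perfect cube, x^3 - 75 is irreducible) and [Q(ω):Q] = 2. Both 2 and 3 divide [K:Q], and [K:Q] ≤ 3·2 = 6, so [K:Q] = 6. (Equivalently: Q(∛75) ⊂ R but ω ∉ R, so [K : Q(∛75)] = 2.)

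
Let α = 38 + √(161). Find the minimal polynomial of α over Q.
m_α(x) = x^2 - 76x + 1283

From α - 38 = √(161), squaring gives (α - 38)^2 = 161, i.e. α^2 - 76α + 1444 = 161, so α^2 - 76α + 1283 = 0. The discriminant of x^2 - 76x + 1283 is (-76)^2 - 4·(1283) = 5776 - 5132 = 644, and 4·(161) is not a perfect square in Q since 161 is squarefree and ≠ 1. Hence x^2 - 76x + 1283 is irreducible over Q and is the minimal polynomial of α.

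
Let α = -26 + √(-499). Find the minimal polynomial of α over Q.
m_α(x) = x^2 + 52x + 1175

From α + 26 = √(-499), squaring gives (α + 26)^2 = -499, i.e. α^2 + 52α + 676 = -499, so α^2 + 52α + 1175 = 0. The discriminant of x^2 + 52x + 1175 is (52)^2 - 4·(1175) = 2704 - 4700 = -1996, and 4·(-499) is not a perfect square in Q since -499 is squarefree and ≠ 1. Hence x^2 + 52x + 1175 is irreducible over Q and is the minimal polynomial of α.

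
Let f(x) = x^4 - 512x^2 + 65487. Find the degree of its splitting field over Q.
[K : Q] = 4

Solving the quadratic in x^2: x^2 = (512 ± √(512^2 - 4·65487))/2 = (512 ± √196)/2 = (512 ± 14)/2, giving x^2 = 263 or x^2 = 249. So f(x) = (x^2 - 263)(x^2 - 249) and the roots of f are ±√263, ±√249. Hence the splitting field is K = Q(√263, √249). Since 263 and 249 are distinct squarefree integers > 1, their product 65487 is not a perfect square, so √249 ∉ Q(√263). By the tower law [K:Q] = [Q(√263,√249):Q(√263)] · [Q(√263):Q] = 2 · 2 = 4.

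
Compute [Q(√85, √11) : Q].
[Q(√85, √11) : Q] = 4

[Q(√85):Q] = 2 (min poly x^2 - 85, irreducible since 85 is squarefree > 1). For the top step, suppose √11 ∈ Q(√85), say √11 = c + d√85 with c, d ∈ Q. Squaring: 11 = c^2 + 85d^2 + 2cd√85. Since √85 ∉ Q this forces 2cd = 0. If d = 0 then √11 = c ∈ Q, contradicting 11 squarefree > 1. If c = 0 then 11 = 85d^2, so 85·11 = (85d)^2 is a perfect square in Q — but 85·11 = 935 is not a perfect square (since 85 and 11 are distinct squarefree integers). Contradiction. Hence √11 ∉ Q(√85), so x^2 - 11 stays irreducible over Q(√85) and [Q(√85, √11) : Q(√85)] = 2. By the tower law, [Q(√85, √11) : Q] = 2 · 2 = 4.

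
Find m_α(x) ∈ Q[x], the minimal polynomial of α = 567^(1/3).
m_α(x) = x^3 - 567

α satisfies α^3 = 567, so x^3 - 567 annihilates α. By the rational root test, a rational root p/q (in lowest terms) of x^3 - 567 would satisfy p^3 = 567 q^3, forcing q = 1 and p^3 = 567; but 567 is not a perfect cube, contradiction. A monic cubic over Q with no rational root is irreducible (any nontrivial factorization would include a linear factor). Hence x^3 - 567 is the minimal polynomial of α, and in particular [Q(α):Q] = 3.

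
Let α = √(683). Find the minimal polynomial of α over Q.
m_α(x) = x^2 - 683

α satisfies α^2 - 683 = 0, so x^2 - 683 annihilates α. Since d = 683 is squarefree and ≠ 1, it is not a perfect square in Q, so x^2 - 683 has no rational root and is therefore irreducible over Q (a degree-2 polynomial over a field is irreducible iff it has no root). Hence m_α(x) = x^2 - 683.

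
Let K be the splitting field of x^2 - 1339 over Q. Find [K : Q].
[K : Q] = 2

f(x) = x^2 - 1339 factors as (x - √1339)(x + √1339). The splitting field is K = Q(√1339). Since 1339 is squarefree and > 1, it is not a perfect square, so x^2 - 1339 is irreducible over Q and [Q(√1339) : Q] = 2. Hence [K : Q] = 2.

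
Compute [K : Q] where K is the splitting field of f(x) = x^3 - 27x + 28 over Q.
[K : Q] = 6

By the rational root test, any rational root of the monic integer polynomial f(x) = x^3 - 27x + 28 must be an integer dividing the constant term 28, i.e. one of ±{1, 2, 4, 7, 14, 28}. Evaluating: f(1) = 2, f(-1) = 54, f(2) = -18, f(-2) = 74, f(4) = -16, f(-4) = 72, f(7) = 182, f(-7) = -126, f(14) = 2394, f(-14) = -2338, f(28) = 21224, f(-28) = -21168; none is 0, so f has no rational root and is therefore irreducible over Q (a cubic with no linear factor over a field is irreducible). For an irreducible cubic, the Galois group is A_3 or S_3 according as the discriminant disc(f) = -4a^3 - 27b^2 = -4·(-27)^3 - 27·(28)^2 = 57564 is or is not a square in Q. Here disc(f) = 57564 is not a perfect square in Q, so the Galois group of f over Q is not contained in A_3 and must be all of S_3. The splitting field has degree |S_3| = 6 over Q, so [K : Q] = 6.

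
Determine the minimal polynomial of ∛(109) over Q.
m_α(x) = x^3 - 109

α satisfies α^3 = 109, so x^3 - 109 annihilates α. By the rational root test, a rational root p/q (in lowest terms) of x^3 - 109 would satisfy p^3 = 109 q^3, forcing q = 1 and p^3 = 109; but 109 is not a perfect cube, contradiction. A monic cubic over Q with no rational root is irreducible (any nontrivial factorization would include a linear factor). Hence x^3 - 109 is the minimal polynomial of α, and in particular [Q(α):Q] = 3.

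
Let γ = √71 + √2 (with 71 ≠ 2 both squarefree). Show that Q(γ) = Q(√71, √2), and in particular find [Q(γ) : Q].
[Q(γ) : Q] = 4 (equivalently, Q(γ) = Q(√71, √2))

Obviously Q(γ) ⊆ Q(√71, √2), and [Q(√71, √2):Q] = 4 (since 71, 2 are distinct squarefree integers > 1 with 142 not a perfect square). To show equality we compute the minimal polynomial of γ. From γ = √71 + √2: γ^2 = 71 + 2√(142) + 2 = 73 + 2√(142), so γ^2 - 73 = 2√(142); squaring, (γ^2 - 73)^2 = 4·142, i.e. γ^4 - 146γ^2 + 5329 - 568 = 0, i.e. γ^4 - 146γ^2 + 4761 = 0. So γ is a root of x^4 - 146x^2 + 4761. This polynomial is irreducible over Q: it has no rational root (each ±√71 ± √2 is irrational), and any factorization into two quadratics over Q would force √(142) ∈ Q (pairing opposite roots) or √71, √2 ∈ Q (other pairings), all impossible. Hence [Q(γ):Q] = 4 = [Q(√71, √2):Q], so Q(γ) = Q(√71, √2).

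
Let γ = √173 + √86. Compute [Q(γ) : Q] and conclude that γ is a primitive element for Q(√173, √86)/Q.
[Q(γ) : Q] = 4 (equivalently, Q(γ) = Q(√173, √86))

Obviously Q(γ) ⊆ Q(√173, √86), and [Q(√173, √86):Q] = 4 (since 173, 86 are distinct squarefree integers > 1 with 14878 not a perfect square). To show equality we compute the minimal polynomial of γ. From γ = √173 + √86: γ^2 = 173 + 2√(14878) + 86 = 259 + 2√(14878), so γ^2 - 259 = 2√(14878); squaring, (γ^2 - 259)^2 = 4·14878, i.e. γ^4 - 518γ^2 + 67081 - 59512 = 0, i.e. γ^4 - 518γ^2 + 7569 = 0. So γ is a root of x^4 - 518x^2 + 7569. This polynomial is irreducible over Q: it has no rational root (each ±√173 ± √86 is irrational), and any factorization into two quadratics over Q would force √(14878) ∈ Q (pairing opposite roots) or √173, √86 ∈ Q (other pairings), all impossible. Hence [Q(γ):Q] = 4 = [Q(√173, √86):Q], so Q(γ) = Q(√173, √86).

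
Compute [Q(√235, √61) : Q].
[Q(√235, √61) : Q] = 4

[Q(√235):Q] = 2 (min poly x^2 - 235, irreducible since 235 is squarefree > 1). For the top step, suppose √61 ∈ Q(√235), say √61 = c + d√235 with c, d ∈ Q. Squaring: 61 = c^2 + 235d^2 + 2cd√235. Since √235 ∉ Q this forces 2cd = 0. If d = 0 then √61 = c ∈ Q, contradicting 61 squarefree > 1. If c = 0 then 61 = 235d^2, so 235·61 = (235d)^2 is a perfect square in Q — but 235·61 = 14335 is not a perfect square (since 235 and 61 are distinct squarefree integers). Contradiction. Hence √61 ∉ Q(√235), so x^2 - 61 stays irreducible over Q(√235) and [Q(√235, √61) : Q(√235)] = 2. By the tower law, [Q(√235, √61) : Q] = 2 · 2 = 4.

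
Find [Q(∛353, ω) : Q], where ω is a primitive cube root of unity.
[Q(∛353, ω) : Q] = 6

[Q(∛353):Q] = 3 (min poly x^3 - 353, irreducible since 353 is not a perfect cube). [Q(ω):Q] = 2 (min poly x^2 + x + 1). Since Q(∛353) ⊂ R and ω ∉ R, we have ω ∉ Q(∛353), so x^2 + x + 1 remains irreducible over Q(∛353) and [Q(∛353, ω) : Q(∛353)] = 2. By the tower law, [Q(∛353, ω) : Q] = 3 · 2 = 6. (In fact Q(∛353, ω) is the splitting field of x^3 - 353 over Q.)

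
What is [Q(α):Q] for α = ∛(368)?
[Q(α):Q] = 3

The minimal polynomial of α is x^3 - 368, irreducible over Q since 368 is not a perfect cube (so x^3 - 368 has no rational root). Hence [Q(α):Q] = deg(m_α) = 3.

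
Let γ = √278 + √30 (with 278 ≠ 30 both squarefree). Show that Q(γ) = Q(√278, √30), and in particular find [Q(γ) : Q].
[Q(γ) : Q] = 4 (equivalently, Q(γ) = Q(√278, √30))

Obviously Q(γ) ⊆ Q(√278, √30), and [Q(√278, √30):Q] = 4 (since 278, 30 are distinct squarefree integers > 1 with 8340 not a perfect square). To show equality we compute the minimal polynomial of γ. From γ = √278 + √30: γ^2 = 278 + 2√(8340) + 30 = 308 + 2√(8340), so γ^2 - 308 = 2√(8340); squaring, (γ^2 - 308)^2 = 4·8340, i.e. γ^4 - 616γ^2 + 94864 - 33360 = 0, i.e. γ^4 - 616γ^2 + 61504 = 0. So γ is a root of x^4 - 616x^2 + 61504. This polynomial is irreducible over Q: it has no rational root (each ±√278 ± √30 is irrational), and any factorization into two quadratics over Q would force √(8340) ∈ Q (pairing opposite roots) or √278, √30 ∈ Q (other pairings), all impossible. Hence [Q(γ):Q] = 4 = [Q(√278, √30):Q], so Q(γ) = Q(√278, √30).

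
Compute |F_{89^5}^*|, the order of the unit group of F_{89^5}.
|F_{89^5}^*| = 5584059448

F_{89^5} has 89^5 = 5584059449 elements; its multiplicative group consists of all nonzero elements, so |F_{89^5}^*| = 5584059449 - 1 = 5584059448. (It is cyclic since any finite subgroup of the multiplicative group of a field is cyclic.)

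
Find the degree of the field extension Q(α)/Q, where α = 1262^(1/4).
[Q(α):Q] = 4

α is a root of x^4 - 1262. By Eisenstein's criterion at the prime p = 2 (which divides the constant term 1262 but p^2 = 4 does not, since 1262 is squarefree), x^4 - 1262 is irreducible over Q. Hence [Q(α):Q] = 4.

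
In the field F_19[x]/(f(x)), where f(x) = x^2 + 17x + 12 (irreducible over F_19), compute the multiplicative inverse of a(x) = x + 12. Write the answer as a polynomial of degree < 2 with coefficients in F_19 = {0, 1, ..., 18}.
a(x)^(-1) ≡ 2x + 10 (mod f(x))

Since f is irreducible over F_19, F_19[x]/(f) is a field and a(x) ≠ 0 has an inverse. Apply the extended Euclidean algorithm to f(x) and a(x) in F_19[x]: f(x) = (x + 5)·a(x) + (9). The last nonzero remainder is the constant 9 = gcd(f, a) in F_19. Back-substituting through the division chain expresses 9 = s(x)·a(x) + t(x)·f(x) with s(x) ≡ 18x + 14 (mod f), so (18x + 14)·a(x) ≡ 9 (mod f). Multiplying by 9^(-1) ≡ 17 in F_19 gives a(x)^(-1) ≡ 17·(18x + 14) ≡ 2x + 10 (mod f). Check: (x + 12)·(2x + 10) = 2x^2 + 15x + 6 ≡ 1 (mod x^2 + 17x + 12).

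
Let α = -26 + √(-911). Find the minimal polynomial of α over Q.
m_α(x) = x^2 + 52x + 1587

From α + 26 = √(-911), squaring gives (α + 26)^2 = -911, i.e. α^2 + 52α + 676 = -911, so α^2 + 52α + 1587 = 0. The discriminant of x^2 + 52x + 1587 is (52)^2 - 4·(1587) = 2704 - 6348 = -3644, and 4·(-911) is not a perfect square in Q since -911 is squarefree and ≠ 1. Hence x^2 + 52x + 1587 is irreducible over Q and is the minimal polynomial of α.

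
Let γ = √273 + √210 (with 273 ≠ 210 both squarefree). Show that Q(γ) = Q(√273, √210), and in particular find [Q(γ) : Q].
[Q(γ) : Q] = 4 (equivalently, Q(γ) = Q(√273, √210))

Obviously Q(γ) ⊆ Q(√273, √210), and [Q(√273, √210):Q] = 4 (since 273, 210 are distinct squarefree integers > 1 with 57330 not a perfect square). To show equality we compute the minimal polynomial of γ. From γ = √273 + √210: γ^2 = 273 + 2√(57330) + 210 = 483 + 2√(57330), so γ^2 - 483 = 2√(57330); squaring, (γ^2 - 483)^2 = 4·57330, i.e. γ^4 - 966γ^2 + 233289 - 229320 = 0, i.e. γ^4 - 966γ^2 + 3969 = 0. So γ is a root of x^4 - 966x^2 + 3969. This polynomial is irreducible over Q: it has no rational root (each ±√273 ± √210 is irrational), and any factorization into two quadratics over Q would force √(57330) ∈ Q (pairing opposite roots) or √273, √210 ∈ Q (other pairings), all impossible. Hence [Q(γ):Q] = 4 = [Q(√273, √210):Q], so Q(γ) = Q(√273, √210).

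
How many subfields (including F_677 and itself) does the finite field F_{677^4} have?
F_{677^4} has 3 subfields

The subfields of F_{p^n} are exactly the fields F_{p^d} for d | n (each is the fixed field of the unique index-d subgroup of Gal(F_{p^n}/F_p) ≅ Z/nZ). The divisors of n = 4 are {1, 2, 4}, giving 3 subfields: F_{677^1}, F_{677^2}, F_{677^4}.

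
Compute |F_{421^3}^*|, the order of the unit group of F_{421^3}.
|F_{421^3}^*| = 74618460

F_{421^3} has 421^3 = 74618461 elements; its multiplicative group consists of all nonzero elements, so |F_{421^3}^*| = 74618461 - 1 = 74618460. (It is cyclic since any finite subgroup of the multiplicative group of a field is cyclic.)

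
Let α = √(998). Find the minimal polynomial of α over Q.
m_α(x) = x^2 - 998

α satisfies α^2 - 998 = 0, so x^2 - 998 annihilates α. Since d = 998 is squarefree and ≠ 1, it is not a perfect square in Q, so x^2 - 998 has no rational root and is therefore irreducible over Q (a degree-2 polynomial over a field is irreducible iff it has no root). Hence m_α(x) = x^2 - 998.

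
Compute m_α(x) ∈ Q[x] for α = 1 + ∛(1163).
m_α(x) = x^3 - 3x^2 + 3x - 1164

Set β = α - 1 = ∛(1163), so β^3 = 1163. Then (α - 1)^3 - 1163 = 0, i.e. α is a root of g(x) = (x - 1)^3 - 1163 = x^3 - 3x^2 + 3x - 1164. Since g(x) = h(x - 1) where h(x) = x^3 - 1163, and h is irreducible over Q (because 1163 is not a perfect cube, so h has no rational root, and a monic cubic with no rational root is irreducible), g is also irreducible (irreducibility is preserved under the substitution x → x - 1). Hence m_α(x) = x^3 - 3x^2 + 3x - 1164.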